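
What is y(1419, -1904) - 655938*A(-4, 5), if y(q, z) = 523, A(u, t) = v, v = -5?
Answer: 3280213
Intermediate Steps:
A(u, t) = -5
y(1419, -1904) - 655938*A(-4, 5) = 523 - 655938*(-5) = 523 - 1*(-3279690) = 523 + 3279690 = 3280213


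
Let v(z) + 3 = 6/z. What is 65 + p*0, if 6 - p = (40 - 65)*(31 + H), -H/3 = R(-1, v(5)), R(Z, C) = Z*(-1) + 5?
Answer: 65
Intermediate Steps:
v(z) = -3 + 6/z
R(Z, C) = 5 - Z (R(Z, C) = -Z + 5 = 5 - Z)
H = -18 (H = -3*(5 - 1*(-1)) = -3*(5 + 1) = -3*6 = -18)
p = 331 (p = 6 - (40 - 65)*(31 - 18) = 6 - (-25)*13 = 6 - 1*(-325) = 6 + 325 = 331)
65 + p*0 = 65 + 331*0 = 65 + 0 = 65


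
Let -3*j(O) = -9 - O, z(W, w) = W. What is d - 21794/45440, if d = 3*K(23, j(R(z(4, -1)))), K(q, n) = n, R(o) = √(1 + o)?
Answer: 193583/22720 + √5 ≈ 10.756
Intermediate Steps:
j(O) = 3 + O/3 (j(O) = -(-9 - O)/3 = 3 + O/3)
d = 9 + √5 (d = 3*(3 + √(1 + 4)/3) = 3*(3 + √5/3) = 9 + √5 ≈ 11.236)
d - 21794/45440 = (9 + √5) - 21794/45440 = (9 + √5) - 1*10897/22720 = (9 + √5) - 10897/22720 = 193583/22720 + √5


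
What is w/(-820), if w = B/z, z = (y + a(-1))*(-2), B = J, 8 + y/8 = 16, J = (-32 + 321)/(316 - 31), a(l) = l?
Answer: 289/29446200 ≈ 9.8145e-6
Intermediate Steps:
J = 289/285 ≈ 1.0140
y = 64 (y = -64 + 8*16 = -64 + 128 = 64)
B = 289/285 ≈ 1.0140
z = -126 (z = (64 - 1)*(-2) = 63*(-2) = -126)
w = -289/35910 (w = (289/285)/(-126) = (289/285)*(-1/126) = -289/35910 ≈ -0.0080479)
w/(-820) = -289/35910/(-820) = -289/35910*(-1/820) = 289/29446200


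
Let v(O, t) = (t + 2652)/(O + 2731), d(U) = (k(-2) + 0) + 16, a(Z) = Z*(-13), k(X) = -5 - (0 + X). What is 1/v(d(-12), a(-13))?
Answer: 392/403 ≈ 0.97270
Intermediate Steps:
k(X) = -5 - X
a(Z) = -13*Z
d(U) = 13 (d(U) = ((-5 - 1*(-2)) + 0) + 16 = ((-5 + 2) + 0) + 16 = (-3 + 0) + 16 = -3 + 16 = 13)
v(O, t) = (2652 + t)/(2731 + O)
1/v(d(-12), a(-13)) = 1/((2652 - 13*(-13))/(2731 + 13)) = 1/((2652 + 169)/2744) = 1/((1/2744)*2821) = 1/(403/392) = 392/403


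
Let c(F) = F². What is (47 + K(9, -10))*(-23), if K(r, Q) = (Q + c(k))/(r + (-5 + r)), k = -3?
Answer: -14030/13 ≈ -1079.2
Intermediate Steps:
K(r, Q) = (9 + Q)/(-5 + 2*r) (K(r, Q) = (Q + (-3)²)/(r + (-5 + r)) = (Q + 9)/(-5 + 2*r) = (9 + Q)/(-5 + 2*r))
(47 + K(9, -10))*(-23) = (47 + (9 - 10)/(-5 + 2*9))*(-23) = (47 - 1/(-5 + 18))*(-23) = (47 - 1/13)*(-23) = (610/13)*(-23) = -14030/13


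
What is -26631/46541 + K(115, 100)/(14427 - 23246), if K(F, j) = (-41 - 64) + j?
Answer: -21329644/37313189 ≈ -0.57164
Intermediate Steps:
K(F, j) = -105 + j
-26631/46541 + K(115, 100)/(14427 - 23246) = -26631/46541 + (-105 + 100)/(14427 - 23246) = -26631*1/46541 - 5/(-8819) = -2421/4231 - 5*(-1/8819) = -2421/4231 + 5/8819 = -21329644/37313189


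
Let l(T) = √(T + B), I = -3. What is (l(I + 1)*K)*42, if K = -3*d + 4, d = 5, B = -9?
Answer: -462*I*√11 ≈ -1532.3*I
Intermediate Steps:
l(T) = √(-9 + T) (l(T) = √(T - 9) = √(-9 + T))
K = -11 (K = -3*5 + 4 = -15 + 4 = -11)
(l(I + 1)*K)*42 = (√(-9 + (-3 + 1))*(-11))*42 = (√(-9 - 2)*(-11))*42 = (√(-11)*(-11))*42 = ((I*√11)*(-11))*42 = -11*I*√11*42 = -462*I*√11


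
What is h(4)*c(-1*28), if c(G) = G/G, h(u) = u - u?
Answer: 0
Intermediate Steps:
h(u) = 0
c(G) = 1
h(4)*c(-1*28) = 0*1 = 0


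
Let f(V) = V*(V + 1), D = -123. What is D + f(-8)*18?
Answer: 885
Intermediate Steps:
f(V) = V*(1 + V)
D + f(-8)*18 = -123 - 8*(1 - 8)*18 = -123 - 8*(-7)*18 = -123 + 56*18 = -123 + 1008 = 885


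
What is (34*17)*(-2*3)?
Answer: -3468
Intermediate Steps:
(34*17)*(-2*3) = 578*(-6) = -3468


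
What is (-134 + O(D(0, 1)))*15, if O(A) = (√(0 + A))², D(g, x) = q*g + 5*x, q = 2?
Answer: -1935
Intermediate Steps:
D(g, x) = 2*g + 5*x
O(A) = A (O(A) = (√A)² = A)
(-134 + O(D(0, 1)))*15 = (-134 + (2*0 + 5*1))*15 = (-134 + (0 + 5))*15 = (-134 + 5)*15 = -129*15 = -1935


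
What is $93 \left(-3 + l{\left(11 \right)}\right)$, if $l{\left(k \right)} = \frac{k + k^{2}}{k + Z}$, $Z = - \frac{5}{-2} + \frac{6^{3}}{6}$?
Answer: $-31$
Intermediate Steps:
$Z = \frac{77}{2}$ ($Z = \left(-5\right) \left(- \frac{1}{2}\right) + 216 \cdot \frac{1}{6} = \frac{5}{2} + 36 = \frac{77}{2} \approx 38.5$)
$l{\left(k \right)} = \frac{k + k^{2}}{\frac{77}{2} + k}$ ($l{\left(k \right)} = \frac{k + k^{2}}{k + \frac{77}{2}} = \frac{k + k^{2}}{\frac{77}{2} + k}$)
$93 \left(-3 + l{\left(11 \right)}\right) = 93 \left(-3 + 2 \cdot 11 \frac{1}{77 + 2 \cdot 11} \left(1 + 11\right)\right) = 93 \left(-3 + 2 \cdot 11 \frac{1}{77 + 22} \cdot 12\right) = 93 \left(-3 + 2 \cdot 11 \cdot \frac{1}{99} \cdot 12\right) = 93 \left(-3 + \frac{8}{3}\right) = 93 \left(- \frac{1}{3}\right) = -31$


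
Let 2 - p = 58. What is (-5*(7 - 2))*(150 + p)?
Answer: -2350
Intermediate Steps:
p = -56 (p = 2 - 1*58 = 2 - 58 = -56)
(-5*(7 - 2))*(150 + p) = (-5*(7 - 2))*(150 - 56) = -5*5*94 = -25*94 = -2350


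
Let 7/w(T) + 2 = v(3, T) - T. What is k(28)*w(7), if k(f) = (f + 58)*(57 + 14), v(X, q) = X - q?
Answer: -42742/13 ≈ -3287.8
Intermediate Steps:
k(f) = 4118 + 71*f (k(f) = (58 + f)*71 = 4118 + 71*f)
w(T) = 7/(1 - 2*T) (w(T) = 7/(-2 + ((3 - T) - T)) = 7/(-2 + (3 - 2*T)) = 7/(1 - 2*T))
k(28)*w(7) = (4118 + 71*28)*(-7/(-1 + 2*7)) = (4118 + 1988)*(-7/(-1 + 14)) = 6106*(-7/13) = -42742/13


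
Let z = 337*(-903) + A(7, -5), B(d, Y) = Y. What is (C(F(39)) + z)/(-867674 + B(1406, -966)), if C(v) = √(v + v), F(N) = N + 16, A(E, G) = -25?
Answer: 19021/54290 - √110/868640 ≈ 0.35035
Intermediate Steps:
F(N) = 16 + N
C(v) = √2*√v (C(v) = √(2*v) = √2*√v)
z = -304336 (z = 337*(-903) - 25 = -304311 - 25 = -304336)
(C(F(39)) + z)/(-867674 + B(1406, -966)) = (√2*√(16 + 39) - 304336)/(-867674 - 966) = (√2*√55 - 304336)/(-868640) = (√110 - 304336)*(-1/868640) = (-304336 + √110)*(-1/868640) = 19021/54290 - √110/868640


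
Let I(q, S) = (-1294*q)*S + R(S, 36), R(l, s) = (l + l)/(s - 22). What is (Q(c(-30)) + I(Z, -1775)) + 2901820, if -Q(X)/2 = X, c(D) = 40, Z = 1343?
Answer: 21612997255/7 ≈ 3.0876e+9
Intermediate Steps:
Q(X) = -2*X
R(l, s) = 2*l/(-22 + s) (R(l, s) = (2*l)/(-22 + s) = 2*l/(-22 + s))
I(q, S) = S/7 - 1294*S*q (I(q, S) = (-1294*q)*S + 2*S/(-22 + 36) = -1294*S*q + 2*S/14 = -1294*S*q + 2*S*(1/14) = -1294*S*q + S/7 = S/7 - 1294*S*q)
(Q(c(-30)) + I(Z, -1775)) + 2901820 = (-2*40 + (⅐)*(-1775)*(1 - 9058*1343)) + 2901820 = (-80 + (⅐)*(-1775)*(1 - 12164894)) + 2901820 = (-80 + (⅐)*(-1775)*(-12164893)) + 2901820 = (-80 + 21592685075/7) + 2901820 = 21592684515/7 + 2901820 = 21612997255/7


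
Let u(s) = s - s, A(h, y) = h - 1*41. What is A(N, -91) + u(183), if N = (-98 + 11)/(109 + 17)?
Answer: -1751/42 ≈ -41.690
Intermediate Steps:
N = -29/42 (N = -87/126 = -87*1/126 = -29/42 ≈ -0.69048)
A(h, y) = -41 + h (A(h, y) = h - 41 = -41 + h)
u(s) = 0
A(N, -91) + u(183) = (-41 - 29/42) + 0 = -1751/42 + 0 = -1751/42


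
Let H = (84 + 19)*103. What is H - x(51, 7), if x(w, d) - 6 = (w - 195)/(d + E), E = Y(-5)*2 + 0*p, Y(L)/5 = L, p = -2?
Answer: 455785/43 ≈ 10600.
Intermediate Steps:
Y(L) = 5*L
H = 10609 (H = 103*103 = 10609)
E = -50 (E = (5*(-5))*2 + 0*(-2) = -25*2 + 0 = -50 + 0 = -50)
x(w, d) = 6 + (-195 + w)/(-50 + d) (x(w, d) = 6 + (w - 195)/(d - 50) = 6 + (-195 + w)/(-50 + d))
H - x(51, 7) = 10609 - (-495 + 51 + 6*7)/(-50 + 7) = 10609 - (-495 + 51 + 42)/(-43) = 10609 - (-1)*(-402)/43 = 10609 - 1*402/43 = 10609 - 402/43 = 455785/43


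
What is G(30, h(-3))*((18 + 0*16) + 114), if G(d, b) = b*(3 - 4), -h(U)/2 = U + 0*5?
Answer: -792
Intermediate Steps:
h(U) = -2*U (h(U) = -2*(U + 0*5) = -2*(U + 0) = -2*U)
G(d, b) = -b (G(d, b) = b*(-1) = -b)
G(30, h(-3))*((18 + 0*16) + 114) = (-(-2)*(-3))*((18 + 0*16) + 114) = (-1*6)*((18 + 0) + 114) = -6*(18 + 114) = -6*132 = -792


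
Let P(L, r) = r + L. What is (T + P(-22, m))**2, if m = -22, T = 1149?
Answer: 1221025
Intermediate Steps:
P(L, r) = L + r
(T + P(-22, m))**2 = (1149 + (-22 - 22))**2 = (1149 - 44)**2 = 1105**2 = 1221025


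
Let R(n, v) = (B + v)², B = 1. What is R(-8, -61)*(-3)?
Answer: -10800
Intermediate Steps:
R(n, v) = (1 + v)²
R(-8, -61)*(-3) = (1 - 61)²*(-3) = (-60)²*(-3) = 3600*(-3) = -10800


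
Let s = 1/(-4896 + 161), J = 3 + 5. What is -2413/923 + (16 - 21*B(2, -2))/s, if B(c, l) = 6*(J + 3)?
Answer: 5987452437/923 ≈ 6.4869e+6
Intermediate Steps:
J = 8
B(c, l) = 66 (B(c, l) = 6*(8 + 3) = 6*11 = 66)
s = -1/4735 (s = 1/(-4735) = -1/4735 ≈ -0.00021119)
-2413/923 + (16 - 21*B(2, -2))/s = -2413/923 + (16 - 21*66)/(-1/4735) = -2413*1/923 + (16 - 1386)*(-4735) = -2413/923 - 1370*(-4735) = -2413/923 + 6486950 = 5987452437/923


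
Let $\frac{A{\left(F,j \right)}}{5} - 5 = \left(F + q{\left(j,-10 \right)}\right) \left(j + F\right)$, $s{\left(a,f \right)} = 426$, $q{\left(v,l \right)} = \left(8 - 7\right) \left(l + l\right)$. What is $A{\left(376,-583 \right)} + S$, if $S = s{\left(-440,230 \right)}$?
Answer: $-368009$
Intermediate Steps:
$q{\left(v,l \right)} = 2 l$ ($q{\left(v,l \right)} = 1 \cdot 2 l = 2 l$)
$S = 426$
$A{\left(F,j \right)} = 25 + 5 \left(-20 + F\right) \left(F + j\right)$ ($A{\left(F,j \right)} = 25 + 5 \left(F + 2 \left(-10\right)\right) \left(j + F\right) = 25 + 5 \left(F - 20\right) \left(F + j\right) = 25 + 5 \left(-20 + F\right) \left(F + j\right)$)
$A{\left(376,-583 \right)} + S = \left(25 - 37600 - -58300 + 5 \cdot 376^{2} + 5 \cdot 376 \left(-583\right)\right) + 426 = \left(25 - 37600 + 58300 + 5 \cdot 141376 - 1096040\right) + 426 = \left(25 - 37600 + 58300 + 706880 - 1096040\right) + 426 = -368435 + 426 = -368009$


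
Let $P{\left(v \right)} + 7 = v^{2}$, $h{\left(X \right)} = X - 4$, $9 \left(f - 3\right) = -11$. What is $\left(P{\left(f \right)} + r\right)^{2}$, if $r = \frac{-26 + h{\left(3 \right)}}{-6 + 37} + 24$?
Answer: $\frac{2346046096}{6305121} \approx 372.09$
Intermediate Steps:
$f = \frac{16}{9}$ ($f = 3 + \frac{1}{9} \left(-11\right) = 3 - \frac{11}{9} = \frac{16}{9} \approx 1.7778$)
$h{\left(X \right)} = -4 + X$
$r = \frac{717}{31}$ ($r = \frac{-26 + \left(-4 + 3\right)}{-6 + 37} + 24 = \frac{-26 - 1}{31} + 24 = \left(-27\right) \frac{1}{31} + 24 = - \frac{27}{31} + 24 = \frac{717}{31} \approx 23.129$)
$P{\left(v \right)} = -7 + v^{2}$
$\left(P{\left(f \right)} + r\right)^{2} = \left(\left(-7 + \left(\frac{16}{9}\right)^{2}\right) + \frac{717}{31}\right)^{2} = \left(\left(-7 + \frac{256}{81}\right) + \frac{717}{31}\right)^{2} = \left(- \frac{311}{81} + \frac{717}{31}\right)^{2} = \left(\frac{48436}{2511}\right)^{2} = \frac{2346046096}{6305121}$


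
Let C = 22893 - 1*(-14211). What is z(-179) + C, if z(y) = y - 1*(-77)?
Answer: 37002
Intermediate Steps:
z(y) = 77 + y (z(y) = y + 77 = 77 + y)
C = 37104 (C = 22893 + 14211 = 37104)
z(-179) + C = (77 - 179) + 37104 = -102 + 37104 = 37002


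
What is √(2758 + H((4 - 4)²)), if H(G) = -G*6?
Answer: √2758 ≈ 52.517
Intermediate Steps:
H(G) = -6*G
√(2758 + H((4 - 4)²)) = √(2758 - 6*(4 - 4)²) = √(2758 - 6*0²) = √(2758 - 6*0) = √(2758 + 0) = √2758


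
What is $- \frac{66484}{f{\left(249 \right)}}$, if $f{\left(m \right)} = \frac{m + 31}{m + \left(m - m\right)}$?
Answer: $- \frac{4138629}{70} \approx -59123.0$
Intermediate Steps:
$f{\left(m \right)} = \frac{31 + m}{m}$ ($f{\left(m \right)} = \frac{31 + m}{m + 0} = \frac{31 + m}{m}$)
$- \frac{66484}{f{\left(249 \right)}} = - \frac{66484}{\frac{1}{249} \left(31 + 249\right)} = - \frac{66484}{\frac{1}{249} \cdot 280} = - \frac{66484}{\frac{280}{249}} = \left(-66484\right) \frac{249}{280} = - \frac{4138629}{70}$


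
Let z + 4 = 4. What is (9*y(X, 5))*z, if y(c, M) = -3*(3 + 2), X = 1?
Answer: 0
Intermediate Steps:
z = 0 (z = -4 + 4 = 0)
y(c, M) = -15 (y(c, M) = -3*5 = -15)
(9*y(X, 5))*z = (9*(-15))*0 = -135*0 = 0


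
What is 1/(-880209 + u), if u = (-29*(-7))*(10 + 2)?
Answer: -1/877773 ≈ -1.1392e-6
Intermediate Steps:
u = 2436 (u = 203*12 = 2436)
1/(-880209 + u) = 1/(-880209 + 2436) = 1/(-877773) = -1/877773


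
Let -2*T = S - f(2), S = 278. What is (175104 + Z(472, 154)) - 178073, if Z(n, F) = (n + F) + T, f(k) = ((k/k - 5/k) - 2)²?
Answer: -19807/8 ≈ -2475.9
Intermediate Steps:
f(k) = (-1 - 5/k)² (f(k) = ((1 - 5/k) - 2)² = (-1 - 5/k)²)
T = -1063/8 (T = -(278 - (5 + 2)²/2²)/2 = -(278 - 7²/4)/2 = -(278 - 49/4)/2 = -½*1063/4 = -1063/8 ≈ -132.88)
Z(n, F) = -1063/8 + F + n (Z(n, F) = (n + F) - 1063/8 = (F + n) - 1063/8 = -1063/8 + F + n)
(175104 + Z(472, 154)) - 178073 = (175104 + (-1063/8 + 154 + 472)) - 178073 = (175104 + 3945/8) - 178073 = 1404777/8 - 178073 = -19807/8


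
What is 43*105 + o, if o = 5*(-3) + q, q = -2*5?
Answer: 4490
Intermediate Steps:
q = -10
o = -25 (o = 5*(-3) - 10 = -15 - 10 = -25)
43*105 + o = 43*105 - 25 = 4515 - 25 = 4490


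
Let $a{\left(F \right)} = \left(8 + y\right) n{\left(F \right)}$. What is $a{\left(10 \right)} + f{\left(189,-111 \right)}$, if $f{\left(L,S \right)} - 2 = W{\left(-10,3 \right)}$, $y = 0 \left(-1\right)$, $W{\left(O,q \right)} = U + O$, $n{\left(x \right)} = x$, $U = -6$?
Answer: $66$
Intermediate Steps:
$W{\left(O,q \right)} = -6 + O$
$y = 0$
$f{\left(L,S \right)} = -14$ ($f{\left(L,S \right)} = 2 - 16 = -14$)
$a{\left(F \right)} = 8 F$ ($a{\left(F \right)} = \left(8 + 0\right) F = 8 F$)
$a{\left(10 \right)} + f{\left(189,-111 \right)} = 8 \cdot 10 - 14 = 80 - 14 = 66$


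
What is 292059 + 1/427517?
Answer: 124860187504/427517 ≈ 2.9206e+5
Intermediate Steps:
292059 + 1/427517 = 124860187504/427517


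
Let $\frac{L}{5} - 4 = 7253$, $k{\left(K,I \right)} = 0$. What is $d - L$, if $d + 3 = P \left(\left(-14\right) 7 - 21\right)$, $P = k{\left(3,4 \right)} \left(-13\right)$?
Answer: $-36288$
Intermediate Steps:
$P = 0$ ($P = 0 \left(-13\right) = 0$)
$L = 36285$ ($L = 20 + 5 \cdot 7253 = 20 + 36265 = 36285$)
$d = -3$ ($d = -3 + 0 \left(\left(-14\right) 7 - 21\right) = -3 + 0 \left(-98 - 21\right) = -3 + 0 \left(-119\right) = -3 + 0 = -3$)
$d - L = -3 - 36285 = -36288$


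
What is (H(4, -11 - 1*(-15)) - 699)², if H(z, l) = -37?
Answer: 541696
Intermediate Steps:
(H(4, -11 - 1*(-15)) - 699)² = (-37 - 699)² = (-736)² = 541696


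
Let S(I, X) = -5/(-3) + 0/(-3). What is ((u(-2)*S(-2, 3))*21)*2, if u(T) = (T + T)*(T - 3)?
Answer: 1400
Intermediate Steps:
S(I, X) = 5/3 (S(I, X) = -5*(-1/3) + 0*(-1/3) = 5/3 + 0 = 5/3)
u(T) = 2*T*(-3 + T) (u(T) = (2*T)*(-3 + T) = 2*T*(-3 + T))
((u(-2)*S(-2, 3))*21)*2 = (((2*(-2)*(-3 - 2))*(5/3))*21)*2 = (((2*(-2)*(-5))*(5/3))*21)*2 = ((20*(5/3))*21)*2 = ((100/3)*21)*2 = 700*2 = 1400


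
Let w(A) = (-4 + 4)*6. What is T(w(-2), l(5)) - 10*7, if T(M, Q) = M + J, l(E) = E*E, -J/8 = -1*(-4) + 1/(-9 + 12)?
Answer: -314/3 ≈ -104.67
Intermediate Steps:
J = -104/3 (J = -8*(-1*(-4) + 1/(-9 + 12)) = -8*(4 + 1/3) = -8*(4 + ⅓) = -8*13/3 = -104/3 ≈ -34.667)
w(A) = 0 (w(A) = 0*6 = 0)
l(E) = E²
T(M, Q) = -104/3 + M (T(M, Q) = M - 104/3 = -104/3 + M)
T(w(-2), l(5)) - 10*7 = (-104/3 + 0) - 10*7 = -104/3 - 70 = -314/3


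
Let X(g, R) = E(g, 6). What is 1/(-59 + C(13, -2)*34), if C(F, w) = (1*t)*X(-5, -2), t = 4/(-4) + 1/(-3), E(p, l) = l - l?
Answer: -1/59 ≈ -0.016949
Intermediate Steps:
E(p, l) = 0
X(g, R) = 0
t = -4/3 (t = 4*(-¼) + 1*(-⅓) = -1 - ⅓ = -4/3 ≈ -1.3333)
C(F, w) = 0 (C(F, w) = (1*(-4/3))*0 = -4/3*0 = 0)
1/(-59 + C(13, -2)*34) = 1/(-59 + 0*34) = 1/(-59 + 0) = 1/(-59) = -1/59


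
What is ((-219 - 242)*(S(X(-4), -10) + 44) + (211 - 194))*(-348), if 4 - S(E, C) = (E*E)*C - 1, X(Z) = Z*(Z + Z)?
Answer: 1650637776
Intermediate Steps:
X(Z) = 2*Z² (X(Z) = Z*(2*Z) = 2*Z²)
S(E, C) = 5 - C*E² (S(E, C) = 4 - ((E*E)*C - 1) = 4 - (E²*C - 1) = 4 - (C*E² - 1) = 4 - (-1 + C*E²) = 4 + (1 - C*E²) = 5 - C*E²)
((-219 - 242)*(S(X(-4), -10) + 44) + (211 - 194))*(-348) = ((-219 - 242)*((5 - 1*(-10)*(2*(-4)²)²) + 44) + (211 - 194))*(-348) = (-461*((5 - 1*(-10)*(2*16)²) + 44) + 17)*(-348) = (-461*((5 - 1*(-10)*32²) + 44) + 17)*(-348) = (-461*((5 - 1*(-10)*1024) + 44) + 17)*(-348) = (-461*((5 + 10240) + 44) + 17)*(-348) = (-461*(10245 + 44) + 17)*(-348) = (-461*10289 + 17)*(-348) = (-4743229 + 17)*(-348) = -4743212*(-348) = 1650637776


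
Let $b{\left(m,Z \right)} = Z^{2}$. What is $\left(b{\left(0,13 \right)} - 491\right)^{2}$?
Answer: $103684$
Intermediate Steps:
$\left(b{\left(0,13 \right)} - 491\right)^{2} = \left(13^{2} - 491\right)^{2} = \left(169 - 491\right)^{2} = \left(-322\right)^{2} = 103684$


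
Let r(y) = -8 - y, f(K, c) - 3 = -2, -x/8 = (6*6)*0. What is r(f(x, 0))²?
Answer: 81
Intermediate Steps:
x = 0 (x = -8*6*6*0 = -288*0 = -8*0 = 0)
f(K, c) = 1 (f(K, c) = 3 - 2 = 1)
r(f(x, 0))² = (-8 - 1*1)² = (-8 - 1)² = (-9)² = 81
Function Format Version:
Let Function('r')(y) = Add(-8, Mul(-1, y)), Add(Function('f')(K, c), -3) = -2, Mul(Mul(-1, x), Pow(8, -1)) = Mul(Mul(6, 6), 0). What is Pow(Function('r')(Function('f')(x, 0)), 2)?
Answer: 81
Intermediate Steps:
x = 0 (x = Mul(-8, Mul(Mul(6, 6), 0)) = Mul(-8, Mul(36, 0)) = Mul(-8, 0) = 0)
Function('f')(K, c) = 1 (Function('f')(K, c) = Add(3, -2) = 1)
Pow(Function('r')(Function('f')(x, 0)), 2) = Pow(Add(-8, Mul(-1, 1)), 2) = Pow(Add(-8, -1), 2) = Pow(-9, 2) = 81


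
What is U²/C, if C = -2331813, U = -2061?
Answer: -1415907/777271 ≈ -1.8216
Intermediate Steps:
U²/C = (-2061)²/(-2331813) = 4247721*(-1/2331813) = -1415907/777271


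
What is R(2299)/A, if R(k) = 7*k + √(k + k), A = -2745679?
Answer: -16093/2745679 - 11*√38/2745679 ≈ -0.0058859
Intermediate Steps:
R(k) = 7*k + √2*√k (R(k) = 7*k + √(2*k) = 7*k + √2*√k)
R(2299)/A = (7*2299 + √2*√2299)/(-2745679) = (16093 + √2*(11*√19))*(-1/2745679) = (16093 + 11*√38)*(-1/2745679) = -16093/2745679 - 11*√38/2745679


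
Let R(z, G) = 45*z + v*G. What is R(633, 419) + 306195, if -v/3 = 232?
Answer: 43056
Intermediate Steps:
v = -696 (v = -3*232 = -696)
R(z, G) = -696*G + 45*z (R(z, G) = 45*z - 696*G = -696*G + 45*z)
R(633, 419) + 306195 = (-696*419 + 45*633) + 306195 = (-291624 + 28485) + 306195 = -263139 + 306195 = 43056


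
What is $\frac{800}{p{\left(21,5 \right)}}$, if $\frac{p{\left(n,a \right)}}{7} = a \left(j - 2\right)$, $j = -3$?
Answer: $- \frac{32}{7} \approx -4.5714$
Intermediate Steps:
$p{\left(n,a \right)} = - 35 a$ ($p{\left(n,a \right)} = 7 a \left(-3 - 2\right) = 7 a \left(-5\right) = 7 \left(- 5 a\right) = - 35 a$)
$\frac{800}{p{\left(21,5 \right)}} = \frac{800}{\left(-35\right) 5} = \frac{800}{-175} = 800 \left(- \frac{1}{175}\right) = - \frac{32}{7}$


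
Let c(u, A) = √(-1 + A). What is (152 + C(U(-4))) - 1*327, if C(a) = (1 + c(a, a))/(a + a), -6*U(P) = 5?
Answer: -878/5 - I*√66/10 ≈ -175.6 - 0.8124*I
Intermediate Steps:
U(P) = -⅚ (U(P) = -⅙*5 = -⅚)
C(a) = (1 + √(-1 + a))/(2*a) (C(a) = (1 + √(-1 + a))/(a + a) = (1 + √(-1 + a))/((2*a)) = (1 + √(-1 + a))*(1/(2*a)) = (1 + √(-1 + a))/(2*a))
(152 + C(U(-4))) - 1*327 = (152 + (1 + √(-1 - ⅚))/(2*(-⅚))) - 1*327 = (152 + (½)*(-6/5)*(1 + √(-11/6))) - 327 = (152 + (½)*(-6/5)*(1 + I*√66/6)) - 327 = (152 + (-⅗ - I*√66/10)) - 327 = (757/5 - I*√66/10) - 327 = -878/5 - I*√66/10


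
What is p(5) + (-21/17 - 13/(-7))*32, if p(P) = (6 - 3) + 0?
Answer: 2725/119 ≈ 22.899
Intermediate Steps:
p(P) = 3 (p(P) = 3 + 0 = 3)
p(5) + (-21/17 - 13/(-7))*32 = 3 + (-21/17 - 13/(-7))*32 = 3 + (-21*1/17 - 13*(-⅐))*32 = 3 + (-21/17 + 13/7)*32 = 3 + (74/119)*32 = 3 + 2368/119 = 2725/119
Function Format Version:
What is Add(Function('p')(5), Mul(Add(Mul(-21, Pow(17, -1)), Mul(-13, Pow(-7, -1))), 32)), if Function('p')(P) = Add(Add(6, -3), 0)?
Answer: Rational(2725, 119) ≈ 22.899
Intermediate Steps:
Function('p')(P) = 3 (Function('p')(P) = Add(3, 0) = 3)
Add(Function('p')(5), Mul(Add(Mul(-21, Pow(17, -1)), Mul(-13, Pow(-7, -1))), 32)) = Add(3, Mul(Add(Mul(-21, Pow(17, -1)), Mul(-13, Pow(-7, -1))), 32)) = Add(3, Mul(Add(Mul(-21, Rational(1, 17)), Mul(-13, Rational(-1, 7))), 32)) = Add(3, Mul(Add(Rational(-21, 17), Rational(13, 7)), 32)) = Add(3, Mul(Rational(74, 119), 32)) = Add(3, Rational(2368, 119)) = Rational(2725, 119)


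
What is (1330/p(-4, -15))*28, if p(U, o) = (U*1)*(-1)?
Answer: 9310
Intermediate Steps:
p(U, o) = -U (p(U, o) = U*(-1) = -U)
(1330/p(-4, -15))*28 = (1330/((-1*(-4))))*28 = (1330/4)*28 = (1330*(¼))*28 = (665/2)*28 = 9310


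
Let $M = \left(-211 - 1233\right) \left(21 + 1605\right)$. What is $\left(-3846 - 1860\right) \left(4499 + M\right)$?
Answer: $13371697170$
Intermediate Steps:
$M = -2347944$ ($M = \left(-1444\right) 1626 = -2347944$)
$\left(-3846 - 1860\right) \left(4499 + M\right) = \left(-3846 - 1860\right) \left(4499 - 2347944\right) = \left(-5706\right) \left(-2343445\right) = 13371697170$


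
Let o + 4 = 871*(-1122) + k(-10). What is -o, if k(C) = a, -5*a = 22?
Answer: 4886352/5 ≈ 9.7727e+5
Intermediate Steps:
a = -22/5 (a = -⅕*22 = -22/5 ≈ -4.4000)
k(C) = -22/5
o = -4886352/5 (o = -4 + (871*(-1122) - 22/5) = -4 + (-977262 - 22/5) = -4 - 4886332/5 = -4886352/5 ≈ -9.7727e+5)
-o = -1*(-4886352/5) = 4886352/5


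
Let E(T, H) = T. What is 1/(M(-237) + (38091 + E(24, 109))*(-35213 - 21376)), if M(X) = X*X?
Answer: -1/2156833566 ≈ -4.6364e-10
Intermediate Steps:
M(X) = X**2
1/(M(-237) + (38091 + E(24, 109))*(-35213 - 21376)) = 1/((-237)**2 + (38091 + 24)*(-35213 - 21376)) = 1/(56169 + 38115*(-56589)) = 1/(56169 - 2156889735) = 1/(-2156833566) = -1/2156833566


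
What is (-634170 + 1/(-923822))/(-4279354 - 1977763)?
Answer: 585860197741/5780462341174 ≈ 0.10135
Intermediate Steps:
(-634170 + 1/(-923822))/(-4279354 - 1977763) = (-634170 - 1/923822)/(-6257117) = -585860197741/923822*(-1/6257117) = 585860197741/5780462341174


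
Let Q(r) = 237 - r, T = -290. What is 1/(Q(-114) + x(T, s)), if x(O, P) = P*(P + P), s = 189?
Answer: 1/71793 ≈ 1.3929e-5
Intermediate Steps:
x(O, P) = 2*P² (x(O, P) = P*(2*P) = 2*P²)
1/(Q(-114) + x(T, s)) = 1/((237 - 1*(-114)) + 2*189²) = 1/((237 + 114) + 2*35721) = 1/(351 + 71442) = 1/71793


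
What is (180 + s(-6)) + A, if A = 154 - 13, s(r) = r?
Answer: 315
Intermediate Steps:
A = 141
(180 + s(-6)) + A = (180 - 6) + 141 = 174 + 141 = 315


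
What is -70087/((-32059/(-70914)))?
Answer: -4970149518/32059 ≈ -1.5503e+5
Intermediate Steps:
-70087/((-32059/(-70914))) = -70087/((-32059*(-1/70914))) = -70087/32059/70914 = -70087*70914/32059 = -4970149518/32059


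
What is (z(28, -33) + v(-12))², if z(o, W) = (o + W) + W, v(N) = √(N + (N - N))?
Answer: 1432 - 152*I*√3 ≈ 1432.0 - 263.27*I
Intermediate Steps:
v(N) = √N (v(N) = √(N + 0) = √N)
z(o, W) = o + 2*W (z(o, W) = (W + o) + W = o + 2*W)
(z(28, -33) + v(-12))² = ((28 + 2*(-33)) + √(-12))² = ((28 - 66) + 2*I*√3)² = (-38 + 2*I*√3)²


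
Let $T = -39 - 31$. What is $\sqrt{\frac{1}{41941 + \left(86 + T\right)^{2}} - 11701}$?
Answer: $\frac{2 i \sqrt{5208661552478}}{42197} \approx 108.17 i$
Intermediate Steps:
$T = -70$ ($T = -39 - 31 = -70$)
$\sqrt{\frac{1}{41941 + \left(86 + T\right)^{2}} - 11701} = \sqrt{\frac{1}{41941 + \left(86 - 70\right)^{2}} - 11701} = \sqrt{\frac{1}{41941 + 16^{2}} - 11701} = \sqrt{\frac{1}{41941 + 256} - 11701} = \sqrt{\frac{1}{42197} - 11701} = \sqrt{- \frac{493747096}{42197}} = \frac{2 i \sqrt{5208661552478}}{42197}$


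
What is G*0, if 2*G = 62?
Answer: 0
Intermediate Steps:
G = 31 (G = (½)*62 = 31)
G*0 = 31*0 = 0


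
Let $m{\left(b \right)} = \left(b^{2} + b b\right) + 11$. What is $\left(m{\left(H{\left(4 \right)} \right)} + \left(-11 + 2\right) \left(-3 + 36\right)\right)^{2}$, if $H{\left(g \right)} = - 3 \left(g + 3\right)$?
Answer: $355216$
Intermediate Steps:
$H{\left(g \right)} = -9 - 3 g$ ($H{\left(g \right)} = - 3 \left(3 + g\right) = -9 - 3 g$)
$m{\left(b \right)} = 11 + 2 b^{2}$ ($m{\left(b \right)} = \left(b^{2} + b^{2}\right) + 11 = 2 b^{2} + 11 = 11 + 2 b^{2}$)
$\left(m{\left(H{\left(4 \right)} \right)} + \left(-11 + 2\right) \left(-3 + 36\right)\right)^{2} = \left(\left(11 + 2 \left(-9 - 12\right)^{2}\right) + \left(-11 + 2\right) \left(-3 + 36\right)\right)^{2} = \left(\left(11 + 2 \left(-9 - 12\right)^{2}\right) - 297\right)^{2} = \left(\left(11 + 2 \left(-21\right)^{2}\right) - 297\right)^{2} = \left(\left(11 + 2 \cdot 441\right) - 297\right)^{2} = \left(\left(11 + 882\right) - 297\right)^{2} = \left(893 - 297\right)^{2} = 596^{2} = 355216$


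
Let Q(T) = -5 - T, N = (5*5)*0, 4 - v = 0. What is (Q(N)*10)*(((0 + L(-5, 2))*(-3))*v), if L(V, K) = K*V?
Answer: -6000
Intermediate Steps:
v = 4 (v = 4 - 1*0 = 4 + 0 = 4)
N = 0 (N = 25*0 = 0)
(Q(N)*10)*(((0 + L(-5, 2))*(-3))*v) = ((-5 - 1*0)*10)*(((0 + 2*(-5))*(-3))*4) = ((-5 + 0)*10)*(((0 - 10)*(-3))*4) = (-5*10)*(-10*(-3)*4) = -1500*4 = -50*120 = -6000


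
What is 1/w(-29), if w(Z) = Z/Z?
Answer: 1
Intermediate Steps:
w(Z) = 1
1/w(-29) = 1/1 = 1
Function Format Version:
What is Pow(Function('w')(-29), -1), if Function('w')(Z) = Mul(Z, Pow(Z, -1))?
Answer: 1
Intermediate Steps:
Function('w')(Z) = 1
Pow(Function('w')(-29), -1) = Pow(1, -1) = 1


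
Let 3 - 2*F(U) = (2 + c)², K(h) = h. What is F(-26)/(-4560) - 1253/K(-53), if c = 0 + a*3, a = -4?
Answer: 11432501/483360 ≈ 23.652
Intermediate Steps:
c = -12 (c = 0 - 4*3 = 0 - 12 = -12)
F(U) = -97/2 (F(U) = 3/2 - (2 - 12)²/2 = 3/2 - ½*(-10)² = 3/2 - ½*100 = 3/2 - 50 = -97/2)
F(-26)/(-4560) - 1253/K(-53) = -97/2/(-4560) - 1253/(-53) = -97/2*(-1/4560) - 1253*(-1/53) = 97/9120 + 1253/53 = 11432501/483360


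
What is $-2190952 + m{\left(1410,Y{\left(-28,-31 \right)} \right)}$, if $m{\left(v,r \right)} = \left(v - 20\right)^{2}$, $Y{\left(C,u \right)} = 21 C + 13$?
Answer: $-258852$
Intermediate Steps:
$Y{\left(C,u \right)} = 13 + 21 C$
$m{\left(v,r \right)} = \left(-20 + v\right)^{2}$
$-2190952 + m{\left(1410,Y{\left(-28,-31 \right)} \right)} = -2190952 + \left(-20 + 1410\right)^{2} = -2190952 + 1390^{2} = -2190952 + 1932100 = -258852$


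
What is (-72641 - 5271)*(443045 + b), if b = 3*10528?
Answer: -36979294648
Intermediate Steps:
b = 31584
(-72641 - 5271)*(443045 + b) = (-72641 - 5271)*(443045 + 31584) = -77912*474629 = -36979294648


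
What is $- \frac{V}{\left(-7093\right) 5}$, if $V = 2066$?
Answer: $\frac{2066}{35465} \approx 0.058255$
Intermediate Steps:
$- \frac{V}{\left(-7093\right) 5} = - \frac{2066}{\left(-7093\right) 5} = - \frac{2066}{-35465} = - \frac{2066 \left(-1\right)}{35465} = \left(-1\right) \left(- \frac{2066}{35465}\right) = \frac{2066}{35465}$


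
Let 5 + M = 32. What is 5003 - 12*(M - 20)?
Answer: 4919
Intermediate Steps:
M = 27 (M = -5 + 32 = 27)
5003 - 12*(M - 20) = 5003 - 12*(27 - 20) = 5003 - 12*7 = 5003 - 84 = 4919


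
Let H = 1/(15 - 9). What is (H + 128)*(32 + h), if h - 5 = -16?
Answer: 5383/2 ≈ 2691.5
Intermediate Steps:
h = -11 (h = 5 - 16 = -11)
H = ⅙ (H = 1/6 = ⅙ ≈ 0.16667)
(H + 128)*(32 + h) = (⅙ + 128)*(32 - 11) = (769/6)*21 = 5383/2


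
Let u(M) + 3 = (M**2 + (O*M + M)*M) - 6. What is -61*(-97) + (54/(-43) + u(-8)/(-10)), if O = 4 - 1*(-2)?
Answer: 2522141/430 ≈ 5865.4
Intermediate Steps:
O = 6 (O = 4 + 2 = 6)
u(M) = -9 + 8*M**2 (u(M) = -3 + ((M**2 + (6*M + M)*M) - 6) = -3 + ((M**2 + (7*M)*M) - 6) = -3 + ((M**2 + 7*M**2) - 6) = -3 + (8*M**2 - 6) = -3 + (-6 + 8*M**2) = -9 + 8*M**2)
-61*(-97) + (54/(-43) + u(-8)/(-10)) = -61*(-97) + (54/(-43) + (-9 + 8*(-8)**2)/(-10)) = 5917 + (54*(-1/43) + (-9 + 8*64)*(-1/10)) = 5917 + (-54/43 + (-9 + 512)*(-1/10)) = 5917 + (-54/43 + 503*(-1/10)) = 5917 + (-54/43 - 503/10) = 5917 - 22169/430 = 2522141/430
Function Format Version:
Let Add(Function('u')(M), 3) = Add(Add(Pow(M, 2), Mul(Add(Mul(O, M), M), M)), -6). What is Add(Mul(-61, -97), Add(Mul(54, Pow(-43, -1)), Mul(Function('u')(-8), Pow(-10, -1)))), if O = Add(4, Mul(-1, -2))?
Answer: Rational(2522141, 430) ≈ 5865.4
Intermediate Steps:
O = 6 (O = Add(4, 2) = 6)
Function('u')(M) = Add(-9, Mul(8, Pow(M, 2))) (Function('u')(M) = Add(-3, Add(Add(Pow(M, 2), Mul(Add(Mul(6, M), M), M)), -6)) = Add(-3, Add(Add(Pow(M, 2), Mul(Mul(7, M), M)), -6)) = Add(-3, Add(Add(Pow(M, 2), Mul(7, Pow(M, 2))), -6)) = Add(-3, Add(Mul(8, Pow(M, 2)), -6)) = Add(-3, Add(-6, Mul(8, Pow(M, 2)))) = Add(-9, Mul(8, Pow(M, 2))))
Add(Mul(-61, -97), Add(Mul(54, Pow(-43, -1)), Mul(Function('u')(-8), Pow(-10, -1)))) = Add(Mul(-61, -97), Add(Mul(54, Pow(-43, -1)), Mul(Add(-9, Mul(8, Pow(-8, 2))), Pow(-10, -1)))) = Add(5917, Add(Mul(54, Rational(-1, 43)), Mul(Add(-9, Mul(8, 64)), Rational(-1, 10)))) = Add(5917, Add(Rational(-54, 43), Mul(Add(-9, 512), Rational(-1, 10)))) = Add(5917, Add(Rational(-54, 43), Mul(503, Rational(-1, 10)))) = Add(5917, Add(Rational(-54, 43), Rational(-503, 10))) = Add(5917, Rational(-22169, 430)) = Rational(2522141, 430)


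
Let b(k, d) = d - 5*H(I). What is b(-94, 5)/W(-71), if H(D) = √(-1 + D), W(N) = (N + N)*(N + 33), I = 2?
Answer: 0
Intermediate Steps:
W(N) = 2*N*(33 + N) (W(N) = (2*N)*(33 + N) = 2*N*(33 + N))
b(k, d) = -5 + d (b(k, d) = d - 5*√(-1 + 2) = d - 5*√1 = d - 5*1 = d - 5 = -5 + d)
b(-94, 5)/W(-71) = (-5 + 5)/((2*(-71)*(33 - 71))) = 0/((2*(-71)*(-38))) = 0/5396 = 0*(1/5396) = 0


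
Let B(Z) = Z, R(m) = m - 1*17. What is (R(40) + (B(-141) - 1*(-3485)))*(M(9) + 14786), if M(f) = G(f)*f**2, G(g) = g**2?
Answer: 71875349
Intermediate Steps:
R(m) = -17 + m (R(m) = m - 17 = -17 + m)
M(f) = f**4 (M(f) = f**2*f**2 = f**4)
(R(40) + (B(-141) - 1*(-3485)))*(M(9) + 14786) = ((-17 + 40) + (-141 - 1*(-3485)))*(9**4 + 14786) = (23 + (-141 + 3485))*(6561 + 14786) = (23 + 3344)*21347 = 3367*21347 = 71875349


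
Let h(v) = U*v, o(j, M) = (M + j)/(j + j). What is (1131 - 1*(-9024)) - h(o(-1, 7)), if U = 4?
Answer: 10167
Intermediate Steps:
o(j, M) = (M + j)/(2*j) (o(j, M) = (M + j)/((2*j)) = (M + j)*(1/(2*j)) = (M + j)/(2*j))
h(v) = 4*v
(1131 - 1*(-9024)) - h(o(-1, 7)) = (1131 - 1*(-9024)) - 4*(1/2)*(7 - 1)/(-1) = (1131 + 9024) - 4*(1/2)*(-1)*6 = 10155 - 4*(-3) = 10155 - 1*(-12) = 10155 + 12 = 10167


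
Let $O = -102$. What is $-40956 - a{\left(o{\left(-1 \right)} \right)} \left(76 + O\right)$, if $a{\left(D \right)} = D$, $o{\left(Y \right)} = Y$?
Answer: $-40982$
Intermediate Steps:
$-40956 - a{\left(o{\left(-1 \right)} \right)} \left(76 + O\right) = -40956 - - (76 - 102) = -40956 - \left(-1\right) \left(-26\right) = -40956 - 26 = -40982$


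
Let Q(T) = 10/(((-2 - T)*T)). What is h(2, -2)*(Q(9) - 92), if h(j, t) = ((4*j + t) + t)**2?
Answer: -145888/99 ≈ -1473.6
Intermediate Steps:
Q(T) = 10/(T*(-2 - T)) (Q(T) = 10/((T*(-2 - T))) = 10*(1/(T*(-2 - T))) = 10/(T*(-2 - T)))
h(j, t) = (2*t + 4*j)**2 (h(j, t) = ((t + 4*j) + t)**2 = (2*t + 4*j)**2)
h(2, -2)*(Q(9) - 92) = (4*(-2 + 2*2)**2)*(-10/(9*(2 + 9)) - 92) = (4*(-2 + 4)**2)*(-10*1/9/11 - 92) = (4*2**2)*(-10*1/9*1/11 - 92) = (4*4)*(-10/99 - 92) = 16*(-9118/99) = -145888/99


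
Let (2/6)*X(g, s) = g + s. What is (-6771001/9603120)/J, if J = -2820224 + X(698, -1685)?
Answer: 6771001/27111384337200 ≈ 2.4975e-7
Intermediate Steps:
X(g, s) = 3*g + 3*s (X(g, s) = 3*(g + s) = 3*g + 3*s)
J = -2823185 (J = -2820224 + (3*698 + 3*(-1685)) = -2820224 + (2094 - 5055) = -2820224 - 2961 = -2823185)
(-6771001/9603120)/J = -6771001/9603120/(-2823185) = -6771001*1/9603120*(-1/2823185) = -6771001/9603120*(-1/2823185) = 6771001/27111384337200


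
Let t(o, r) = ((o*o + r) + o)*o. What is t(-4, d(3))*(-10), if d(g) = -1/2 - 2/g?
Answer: 1300/3 ≈ 433.33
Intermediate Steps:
d(g) = -1/2 - 2/g (d(g) = -1*1/2 - 2/g = -1/2 - 2/g)
t(o, r) = o*(o + r + o**2) (t(o, r) = ((o**2 + r) + o)*o = ((r + o**2) + o)*o = (o + r + o**2)*o = o*(o + r + o**2))
t(-4, d(3))*(-10) = -4*(-4 + (1/2)*(-4 - 1*3)/3 + (-4)**2)*(-10) = -4*(-4 + (1/2)*(1/3)*(-4 - 3) + 16)*(-10) = -4*(-4 + (1/2)*(1/3)*(-7) + 16)*(-10) = -4*(-4 - 7/6 + 16)*(-10) = -4*65/6*(-10) = -130/3*(-10) = 1300/3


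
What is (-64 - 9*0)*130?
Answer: -8320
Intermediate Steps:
(-64 - 9*0)*130 = (-64 + 0)*130 = -64*130 = -8320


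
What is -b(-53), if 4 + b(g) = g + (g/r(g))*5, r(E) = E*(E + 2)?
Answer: 2912/51 ≈ 57.098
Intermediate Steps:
r(E) = E*(2 + E)
b(g) = -4 + g + 5/(2 + g) (b(g) = -4 + (g + (g/((g*(2 + g))))*5) = -4 + (g + (g*(1/(g*(2 + g))))*5) = -4 + (g + 5/(2 + g)) = -4 + g + 5/(2 + g))
-b(-53) = -(5 + (-4 - 53)*(2 - 53))/(2 - 53) = -(5 - 57*(-51))/(-51) = -(-1)*(5 + 2907)/51 = -(-1)*2912/51 = -1*(-2912/51) = 2912/51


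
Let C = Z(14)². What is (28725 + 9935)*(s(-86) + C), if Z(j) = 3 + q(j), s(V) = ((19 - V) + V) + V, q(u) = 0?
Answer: -2242280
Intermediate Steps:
s(V) = 19 + V
Z(j) = 3 (Z(j) = 3 + 0 = 3)
C = 9 (C = 3² = 9)
(28725 + 9935)*(s(-86) + C) = (28725 + 9935)*((19 - 86) + 9) = 38660*(-67 + 9) = 38660*(-58) = -2242280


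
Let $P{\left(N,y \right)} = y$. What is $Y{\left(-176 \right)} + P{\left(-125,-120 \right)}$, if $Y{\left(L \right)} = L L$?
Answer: $30856$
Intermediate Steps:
$Y{\left(L \right)} = L^{2}$
$Y{\left(-176 \right)} + P{\left(-125,-120 \right)} = \left(-176\right)^{2} - 120 = 30976 - 120 = 30856$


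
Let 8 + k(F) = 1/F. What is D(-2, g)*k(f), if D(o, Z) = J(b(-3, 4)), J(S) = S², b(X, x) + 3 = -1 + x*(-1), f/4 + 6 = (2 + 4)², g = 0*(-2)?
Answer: -7672/15 ≈ -511.47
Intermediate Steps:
g = 0
f = 120 (f = -24 + 4*(2 + 4)² = -24 + 4*6² = -24 + 4*36 = -24 + 144 = 120)
k(F) = -8 + 1/F
b(X, x) = -4 - x (b(X, x) = -3 + (-1 + x*(-1)) = -3 + (-1 - x) = -4 - x)
D(o, Z) = 64 (D(o, Z) = (-4 - 1*4)² = (-4 - 4)² = (-8)² = 64)
D(-2, g)*k(f) = 64*(-8 + 1/120) = 64*(-959/120) = -7672/15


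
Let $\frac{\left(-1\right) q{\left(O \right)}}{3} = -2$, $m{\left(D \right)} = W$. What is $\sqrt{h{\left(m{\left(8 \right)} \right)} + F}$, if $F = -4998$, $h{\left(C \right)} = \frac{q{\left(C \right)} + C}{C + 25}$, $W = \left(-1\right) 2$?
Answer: $\frac{55 i \sqrt{874}}{23} \approx 70.695 i$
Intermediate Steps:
$W = -2$
$m{\left(D \right)} = -2$
$q{\left(O \right)} = 6$ ($q{\left(O \right)} = \left(-3\right) \left(-2\right) = 6$)
$h{\left(C \right)} = \frac{6 + C}{25 + C}$ ($h{\left(C \right)} = \frac{6 + C}{C + 25} = \frac{6 + C}{25 + C}$)
$\sqrt{h{\left(m{\left(8 \right)} \right)} + F} = \sqrt{\frac{6 - 2}{25 - 2} - 4998} = \sqrt{\frac{1}{23} \cdot 4 - 4998} = \sqrt{\frac{4}{23} - 4998} = \sqrt{- \frac{114950}{23}} = \frac{55 i \sqrt{874}}{23}$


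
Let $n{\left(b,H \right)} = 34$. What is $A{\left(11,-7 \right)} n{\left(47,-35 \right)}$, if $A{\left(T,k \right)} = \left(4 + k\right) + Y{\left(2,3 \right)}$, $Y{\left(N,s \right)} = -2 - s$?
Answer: $-272$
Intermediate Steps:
$A{\left(T,k \right)} = -1 + k$ ($A{\left(T,k \right)} = \left(4 + k\right) - 5 = -1 + k$)
$A{\left(11,-7 \right)} n{\left(47,-35 \right)} = \left(-1 - 7\right) 34 = \left(-8\right) 34 = -272$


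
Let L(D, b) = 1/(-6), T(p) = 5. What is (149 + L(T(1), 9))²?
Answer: 797449/36 ≈ 22151.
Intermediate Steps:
L(D, b) = -⅙
(149 + L(T(1), 9))² = (149 - ⅙)² = (893/6)² = 797449/36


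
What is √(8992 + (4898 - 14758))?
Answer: 2*I*√217 ≈ 29.462*I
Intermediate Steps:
√(8992 + (4898 - 14758)) = √(8992 - 9860) = √(-868) = 2*I*√217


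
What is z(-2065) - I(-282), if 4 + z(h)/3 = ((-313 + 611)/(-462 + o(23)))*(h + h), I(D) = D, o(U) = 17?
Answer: 762474/89 ≈ 8567.1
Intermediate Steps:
z(h) = -12 - 1788*h/445 (z(h) = -12 + 3*(((-313 + 611)/(-462 + 17))*(h + h)) = -12 + 3*((298/(-445))*(2*h)) = -12 + 3*((298*(-1/445))*(2*h)) = -12 + 3*(-596*h/445) = -12 - 1788*h/445)
z(-2065) - I(-282) = (-12 - 1788/445*(-2065)) - 1*(-282) = (-12 + 738444/89) + 282 = 737376/89 + 282 = 762474/89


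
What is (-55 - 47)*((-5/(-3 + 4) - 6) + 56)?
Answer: -4590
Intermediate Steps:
(-55 - 47)*((-5/(-3 + 4) - 6) + 56) = -102*((-5/1 - 6) + 56) = -102*((1*(-5) - 6) + 56) = -102*((-5 - 6) + 56) = -102*(-11 + 56) = -102*45 = -4590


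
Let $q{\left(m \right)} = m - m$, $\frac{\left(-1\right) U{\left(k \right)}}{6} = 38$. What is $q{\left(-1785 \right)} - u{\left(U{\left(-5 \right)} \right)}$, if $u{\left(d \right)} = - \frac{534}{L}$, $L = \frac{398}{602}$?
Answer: $\frac{160734}{199} \approx 807.71$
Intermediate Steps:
$U{\left(k \right)} = -228$ ($U{\left(k \right)} = \left(-6\right) 38 = -228$)
$L = \frac{199}{301}$ ($L = 398 \cdot \frac{1}{602} = \frac{199}{301} \approx 0.66113$)
$u{\left(d \right)} = - \frac{160734}{199}$ ($u{\left(d \right)} = - \frac{534}{\frac{199}{301}} = \left(-534\right) \frac{301}{199} = - \frac{160734}{199}$)
$q{\left(m \right)} = 0$
$q{\left(-1785 \right)} - u{\left(U{\left(-5 \right)} \right)} = 0 - - \frac{160734}{199} = 0 + \frac{160734}{199} = \frac{160734}{199}$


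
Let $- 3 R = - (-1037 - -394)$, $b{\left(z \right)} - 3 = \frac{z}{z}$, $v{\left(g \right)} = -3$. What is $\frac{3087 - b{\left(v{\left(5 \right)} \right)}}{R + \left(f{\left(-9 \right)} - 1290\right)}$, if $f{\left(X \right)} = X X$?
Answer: $- \frac{9249}{4270} \approx -2.166$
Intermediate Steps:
$b{\left(z \right)} = 4$ ($b{\left(z \right)} = 3 + \frac{z}{z} = 3 + 1 = 4$)
$f{\left(X \right)} = X^{2}$
$R = - \frac{643}{3}$ ($R = - \frac{\left(-1\right) \left(-1037 - -394\right)}{3} = - \frac{\left(-1\right) \left(-1037 + 394\right)}{3} = - \frac{\left(-1\right) \left(-643\right)}{3} = \left(- \frac{1}{3}\right) 643 = - \frac{643}{3} \approx -214.33$)
$\frac{3087 - b{\left(v{\left(5 \right)} \right)}}{R + \left(f{\left(-9 \right)} - 1290\right)} = \frac{3087 - 4}{- \frac{643}{3} + \left(\left(-9\right)^{2} - 1290\right)} = \frac{3087 - 4}{- \frac{643}{3} + \left(81 - 1290\right)} = \frac{3083}{- \frac{643}{3} - 1209} = \frac{3083}{- \frac{4270}{3}} = 3083 \left(- \frac{3}{4270}\right) = - \frac{9249}{4270}$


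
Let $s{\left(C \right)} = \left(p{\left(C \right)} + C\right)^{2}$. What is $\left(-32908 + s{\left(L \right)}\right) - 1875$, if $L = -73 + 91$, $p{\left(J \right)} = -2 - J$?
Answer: $-34779$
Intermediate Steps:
$L = 18$
$s{\left(C \right)} = 4$ ($s{\left(C \right)} = \left(\left(-2 - C\right) + C\right)^{2} = \left(-2\right)^{2} = 4$)
$\left(-32908 + s{\left(L \right)}\right) - 1875 = \left(-32908 + 4\right) - 1875 = -32904 - 1875 = -34779$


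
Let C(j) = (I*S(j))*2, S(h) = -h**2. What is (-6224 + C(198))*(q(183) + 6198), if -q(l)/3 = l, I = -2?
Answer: 850694208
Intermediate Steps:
q(l) = -3*l
C(j) = 4*j**2 (C(j) = -(-2)*j**2*2 = (2*j**2)*2 = 4*j**2)
(-6224 + C(198))*(q(183) + 6198) = (-6224 + 4*198**2)*(-3*183 + 6198) = (-6224 + 4*39204)*(-549 + 6198) = (-6224 + 156816)*5649 = 150592*5649 = 850694208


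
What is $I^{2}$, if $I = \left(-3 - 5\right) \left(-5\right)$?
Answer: $1600$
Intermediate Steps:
$I = 40$ ($I = \left(-8\right) \left(-5\right) = 40$)
$I^{2} = 40^{2} = 1600$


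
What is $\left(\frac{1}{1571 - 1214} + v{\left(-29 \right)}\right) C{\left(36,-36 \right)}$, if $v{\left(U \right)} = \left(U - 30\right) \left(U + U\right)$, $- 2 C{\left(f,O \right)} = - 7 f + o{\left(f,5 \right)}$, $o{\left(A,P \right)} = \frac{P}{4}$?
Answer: $\frac{72077645}{168} \approx 4.2903 \cdot 10^{5}$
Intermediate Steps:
$o{\left(A,P \right)} = \frac{P}{4}$ ($o{\left(A,P \right)} = P \frac{1}{4} = \frac{P}{4}$)
$C{\left(f,O \right)} = - \frac{5}{8} + \frac{7 f}{2}$ ($C{\left(f,O \right)} = - \frac{- 7 f + \frac{1}{4} \cdot 5}{2} = - \frac{- 7 f + \frac{5}{4}}{2} = - \frac{\frac{5}{4} - 7 f}{2} = - \frac{5}{8} + \frac{7 f}{2}$)
$v{\left(U \right)} = 2 U \left(-30 + U\right)$ ($v{\left(U \right)} = \left(-30 + U\right) 2 U = 2 U \left(-30 + U\right)$)
$\left(\frac{1}{1571 - 1214} + v{\left(-29 \right)}\right) C{\left(36,-36 \right)} = \left(\frac{1}{1571 - 1214} + 2 \left(-29\right) \left(-30 - 29\right)\right) \left(- \frac{5}{8} + \frac{7}{2} \cdot 36\right) = \left(\frac{1}{357} + 2 \left(-29\right) \left(-59\right)\right) \left(- \frac{5}{8} + 126\right) = \left(\frac{1}{357} + 3422\right) \frac{1003}{8} = \frac{1221655}{357} \cdot \frac{1003}{8} = \frac{72077645}{168}$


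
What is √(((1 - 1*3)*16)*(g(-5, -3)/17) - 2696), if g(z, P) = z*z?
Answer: 2*I*√198186/17 ≈ 52.374*I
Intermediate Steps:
g(z, P) = z²
√(((1 - 1*3)*16)*(g(-5, -3)/17) - 2696) = √(((1 - 1*3)*16)*((-5)²/17) - 2696) = √(((1 - 3)*16)*(25*(1/17)) - 2696) = √(-2*16*(25/17) - 2696) = √(-32*25/17 - 2696) = √(-800/17 - 2696) = √(-46632/17) = 2*I*√198186/17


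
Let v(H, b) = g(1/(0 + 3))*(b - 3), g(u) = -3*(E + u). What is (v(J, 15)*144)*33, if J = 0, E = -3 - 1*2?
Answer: 798336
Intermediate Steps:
E = -5 (E = -3 - 2 = -5)
g(u) = 15 - 3*u (g(u) = -3*(-5 + u) = 15 - 3*u)
v(H, b) = -42 + 14*b (v(H, b) = (15 - 3/(0 + 3))*(b - 3) = (15 - 3/3)*(-3 + b) = (15 - 3*⅓)*(-3 + b) = (15 - 1)*(-3 + b) = 14*(-3 + b) = -42 + 14*b)
(v(J, 15)*144)*33 = ((-42 + 14*15)*144)*33 = ((-42 + 210)*144)*33 = (168*144)*33 = 24192*33 = 798336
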